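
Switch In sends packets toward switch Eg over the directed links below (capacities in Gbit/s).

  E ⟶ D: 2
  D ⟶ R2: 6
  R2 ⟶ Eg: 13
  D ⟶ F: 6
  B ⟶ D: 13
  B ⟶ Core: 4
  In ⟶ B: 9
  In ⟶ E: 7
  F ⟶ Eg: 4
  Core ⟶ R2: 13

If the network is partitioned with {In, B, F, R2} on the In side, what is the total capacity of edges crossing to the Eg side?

41

Edges leaving {In, B, F, R2}: In→E (7), B→D (13), B→Core (4), F→Eg (4), R2→Eg (13).
Cut capacity = 7 + 13 + 4 + 4 + 13 = 41.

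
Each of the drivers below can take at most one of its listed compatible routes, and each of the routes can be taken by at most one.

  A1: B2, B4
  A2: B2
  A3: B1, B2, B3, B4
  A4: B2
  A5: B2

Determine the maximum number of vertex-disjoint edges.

Unit-capacity flow: source→left, listed edges, right→sink; max matching = max flow.
Augmenting path A1→B2 (+1); matched 1.
Augmenting path A3→B1 (+1); matched 2.
Augmenting path A2→B2→A1→B4 (+1); matched 3.
No augmenting path remains; maximum matching = 3.
König certificate: {A1, A3, B2} is a vertex cover of size 3 (every listed pair touches it), so no matching can be larger.

3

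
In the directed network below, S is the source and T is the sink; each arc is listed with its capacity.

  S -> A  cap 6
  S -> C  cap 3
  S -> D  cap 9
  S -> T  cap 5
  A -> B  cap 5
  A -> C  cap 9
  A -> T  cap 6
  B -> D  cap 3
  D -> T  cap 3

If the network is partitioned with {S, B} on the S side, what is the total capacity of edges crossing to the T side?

26

Edges leaving {S, B}: S→A (6), S→C (3), S→D (9), S→T (5), B→D (3).
Cut capacity = 6 + 3 + 9 + 5 + 3 = 26.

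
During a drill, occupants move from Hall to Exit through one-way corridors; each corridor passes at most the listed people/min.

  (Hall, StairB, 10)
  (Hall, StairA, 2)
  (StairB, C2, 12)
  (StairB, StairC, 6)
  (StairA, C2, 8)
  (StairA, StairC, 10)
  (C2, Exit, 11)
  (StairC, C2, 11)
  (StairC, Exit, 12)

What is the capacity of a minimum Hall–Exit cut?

Augment Hall→StairB→C2→Exit: bottleneck 10, flow now 10.
Augment Hall→StairA→C2→Exit: bottleneck 1, flow now 11.
Augment Hall→StairA→StairC→Exit: bottleneck 1, flow now 12.
No augmenting path remains; maximum flow = 12.
By max-flow min-cut, the minimum cut capacity equals the max flow.
In the residual graph, reachable from Hall: {Hall}.
Min-cut edges: Hall→StairB (10), Hall→StairA (2); capacity 10 + 2 = 12.

12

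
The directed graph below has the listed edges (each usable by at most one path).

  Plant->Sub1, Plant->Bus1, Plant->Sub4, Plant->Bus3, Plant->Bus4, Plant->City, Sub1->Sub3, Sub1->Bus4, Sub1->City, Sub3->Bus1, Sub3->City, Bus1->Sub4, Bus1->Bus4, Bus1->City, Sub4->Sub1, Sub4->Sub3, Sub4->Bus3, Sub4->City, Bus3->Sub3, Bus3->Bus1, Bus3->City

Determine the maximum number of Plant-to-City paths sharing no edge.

Assign every edge capacity 1; by Menger, the answer equals the max flow.
Path Plant→City (+1); total 1.
Path Plant→Sub1→City (+1); total 2.
Path Plant→Bus1→City (+1); total 3.
Path Plant→Sub4→City (+1); total 4.
Path Plant→Bus3→City (+1); total 5.
No residual Plant→City path; max flow = 5.
Certifying cut of size 5: {Plant→Bus1, Plant→Bus3, Plant→City, Plant→Sub1, Plant→Sub4}.

5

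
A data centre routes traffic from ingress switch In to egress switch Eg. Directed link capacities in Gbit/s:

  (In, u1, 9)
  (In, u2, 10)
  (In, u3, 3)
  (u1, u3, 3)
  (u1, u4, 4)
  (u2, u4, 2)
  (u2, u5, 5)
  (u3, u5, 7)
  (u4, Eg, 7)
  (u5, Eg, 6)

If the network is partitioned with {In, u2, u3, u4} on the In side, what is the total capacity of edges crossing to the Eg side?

28

Edges leaving {In, u2, u3, u4}: In→u1 (9), u2→u5 (5), u3→u5 (7), u4→Eg (7).
Cut capacity = 9 + 5 + 7 + 7 = 28.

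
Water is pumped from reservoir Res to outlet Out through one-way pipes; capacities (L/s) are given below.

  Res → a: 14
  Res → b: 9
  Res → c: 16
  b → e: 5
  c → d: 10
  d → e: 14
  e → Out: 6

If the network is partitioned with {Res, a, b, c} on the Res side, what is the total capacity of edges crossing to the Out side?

Edges leaving {Res, a, b, c}: b→e (5), c→d (10).
Cut capacity = 5 + 10 = 15.

15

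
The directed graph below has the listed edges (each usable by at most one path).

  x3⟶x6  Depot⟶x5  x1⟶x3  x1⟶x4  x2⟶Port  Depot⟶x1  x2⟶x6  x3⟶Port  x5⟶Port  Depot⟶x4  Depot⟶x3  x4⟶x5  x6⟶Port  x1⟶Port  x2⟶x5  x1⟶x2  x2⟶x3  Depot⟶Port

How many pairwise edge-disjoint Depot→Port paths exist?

4

Assign every edge capacity 1; by Menger, the answer equals the max flow.
Path Depot→Port (+1); total 1.
Path Depot→x1→Port (+1); total 2.
Path Depot→x3→Port (+1); total 3.
Path Depot→x5→Port (+1); total 4.
No residual Depot→Port path; max flow = 4.
Certifying cut of size 4: {Depot→Port, Depot→x1, Depot→x3, x5→Port}.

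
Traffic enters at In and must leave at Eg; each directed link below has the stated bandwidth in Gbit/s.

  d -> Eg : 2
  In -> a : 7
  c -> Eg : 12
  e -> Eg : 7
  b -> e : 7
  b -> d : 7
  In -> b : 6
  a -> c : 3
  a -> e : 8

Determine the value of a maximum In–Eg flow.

Augment In→a→c→Eg: bottleneck 3, flow now 3.
Augment In→a→e→Eg: bottleneck 4, flow now 7.
Augment In→b→d→Eg: bottleneck 2, flow now 9.
Augment In→b→e→Eg: bottleneck 3, flow now 12.
No augmenting path remains; maximum flow = 12.
In the residual graph, reachable from In: {In, a, b, d, e}.
Min-cut edges: a→c (3), d→Eg (2), e→Eg (7); capacity 3 + 2 + 7 = 12.
This cut is saturated, so no flow can exceed 12.

12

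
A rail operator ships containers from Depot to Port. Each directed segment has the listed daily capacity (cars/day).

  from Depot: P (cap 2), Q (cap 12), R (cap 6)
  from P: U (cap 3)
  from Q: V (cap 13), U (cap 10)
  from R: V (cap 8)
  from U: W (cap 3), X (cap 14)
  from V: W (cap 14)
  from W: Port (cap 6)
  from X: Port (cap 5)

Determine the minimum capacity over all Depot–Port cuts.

11

Augment Depot→P→U→W→Port: bottleneck 2, flow now 2.
Augment Depot→Q→U→W→Port: bottleneck 1, flow now 3.
Augment Depot→Q→U→X→Port: bottleneck 5, flow now 8.
Augment Depot→Q→V→W→Port: bottleneck 3, flow now 11.
No augmenting path remains; maximum flow = 11.
By max-flow min-cut, the minimum cut capacity equals the max flow.
In the residual graph, reachable from Depot: {Depot, P, Q, R, U, V, W, X}.
Min-cut edges: W→Port (6), X→Port (5); capacity 6 + 5 = 11.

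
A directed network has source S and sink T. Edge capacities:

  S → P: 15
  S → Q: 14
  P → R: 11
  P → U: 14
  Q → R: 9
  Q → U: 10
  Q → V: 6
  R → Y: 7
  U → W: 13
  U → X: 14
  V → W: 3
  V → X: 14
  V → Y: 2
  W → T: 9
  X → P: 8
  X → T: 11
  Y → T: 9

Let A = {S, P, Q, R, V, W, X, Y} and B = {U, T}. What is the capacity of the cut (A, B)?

53

Edges leaving {S, P, Q, R, V, W, X, Y}: P→U (14), Q→U (10), W→T (9), X→T (11), Y→T (9).
Cut capacity = 14 + 10 + 9 + 11 + 9 = 53.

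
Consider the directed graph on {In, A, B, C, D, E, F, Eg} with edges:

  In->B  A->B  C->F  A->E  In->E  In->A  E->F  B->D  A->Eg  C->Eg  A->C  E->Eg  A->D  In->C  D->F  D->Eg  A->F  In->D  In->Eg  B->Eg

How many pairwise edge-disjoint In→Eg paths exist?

Assign every edge capacity 1; by Menger, the answer equals the max flow.
Path In→Eg (+1); total 1.
Path In→A→Eg (+1); total 2.
Path In→B→Eg (+1); total 3.
Path In→C→Eg (+1); total 4.
Path In→D→Eg (+1); total 5.
Path In→E→Eg (+1); total 6.
No residual In→Eg path; max flow = 6.
Certifying cut of size 6: {In→A, In→B, In→C, In→D, In→E, In→Eg}.

6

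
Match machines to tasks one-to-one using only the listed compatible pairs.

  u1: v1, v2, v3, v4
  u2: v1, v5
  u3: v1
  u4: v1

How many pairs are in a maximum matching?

Unit-capacity flow: source→left, listed edges, right→sink; max matching = max flow.
Augmenting path u1→v1 (+1); matched 1.
Augmenting path u2→v5 (+1); matched 2.
Augmenting path u3→v1→u1→v2 (+1); matched 3.
No augmenting path remains; maximum matching = 3.
König certificate: {u1, u2, v1} is a vertex cover of size 3 (every listed pair touches it), so no matching can be larger.

3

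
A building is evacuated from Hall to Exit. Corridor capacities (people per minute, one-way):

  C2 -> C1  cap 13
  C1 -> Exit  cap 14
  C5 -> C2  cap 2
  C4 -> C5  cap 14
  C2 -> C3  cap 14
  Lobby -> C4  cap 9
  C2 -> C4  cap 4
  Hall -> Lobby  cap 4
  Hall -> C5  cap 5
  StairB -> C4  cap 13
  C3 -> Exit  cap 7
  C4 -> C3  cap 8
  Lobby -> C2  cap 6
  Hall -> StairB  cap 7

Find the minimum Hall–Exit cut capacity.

13

Augment Hall→Lobby→C4→C3→Exit: bottleneck 4, flow now 4.
Augment Hall→C5→C2→C3→Exit: bottleneck 2, flow now 6.
Augment Hall→StairB→C4→C3→Exit: bottleneck 1, flow now 7.
Augment Hall→StairB→C4→Lobby→C2→C1→Exit: bottleneck 4, flow now 11. (uses reverse residual edge)
Augment Hall→StairB→C4→C3→C2→C1→Exit: bottleneck 2, flow now 13. (uses reverse residual edge)
No augmenting path remains; maximum flow = 13.
By max-flow min-cut, the minimum cut capacity equals the max flow.
In the residual graph, reachable from Hall: {Hall, C5}.
Min-cut edges: Hall→Lobby (4), Hall→StairB (7), C5→C2 (2); capacity 4 + 7 + 2 = 13.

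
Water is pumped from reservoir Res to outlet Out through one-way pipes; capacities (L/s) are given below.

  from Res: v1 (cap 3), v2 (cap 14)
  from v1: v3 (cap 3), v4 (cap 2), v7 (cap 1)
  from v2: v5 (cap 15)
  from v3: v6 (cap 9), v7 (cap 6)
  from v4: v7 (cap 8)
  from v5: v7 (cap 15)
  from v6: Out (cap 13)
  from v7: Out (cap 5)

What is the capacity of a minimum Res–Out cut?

Augment Res→v1→v7→Out: bottleneck 1, flow now 1.
Augment Res→v1→v3→v6→Out: bottleneck 2, flow now 3.
Augment Res→v2→v5→v7→Out: bottleneck 4, flow now 7.
Augment Res→v2→v5→v7→v1→v3→v6→Out: bottleneck 1, flow now 8. (uses reverse residual edge)
No augmenting path remains; maximum flow = 8.
By max-flow min-cut, the minimum cut capacity equals the max flow.
In the residual graph, reachable from Res: {Res, v2, v5, v7}.
Min-cut edges: Res→v1 (3), v7→Out (5); capacity 3 + 5 = 8.

8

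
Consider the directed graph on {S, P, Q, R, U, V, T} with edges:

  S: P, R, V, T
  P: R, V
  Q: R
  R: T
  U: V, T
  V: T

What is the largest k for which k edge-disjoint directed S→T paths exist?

Assign every edge capacity 1; by Menger, the answer equals the max flow.
Path S→T (+1); total 1.
Path S→R→T (+1); total 2.
Path S→V→T (+1); total 3.
No residual S→T path; max flow = 3.
Certifying cut of size 3: {R→T, S→T, V→T}.

3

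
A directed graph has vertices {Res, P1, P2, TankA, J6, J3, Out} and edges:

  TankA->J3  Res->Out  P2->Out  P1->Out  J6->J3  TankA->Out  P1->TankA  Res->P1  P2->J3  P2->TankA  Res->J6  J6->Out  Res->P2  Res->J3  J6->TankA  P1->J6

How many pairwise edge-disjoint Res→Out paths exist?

Assign every edge capacity 1; by Menger, the answer equals the max flow.
Path Res→Out (+1); total 1.
Path Res→P1→Out (+1); total 2.
Path Res→P2→Out (+1); total 3.
Path Res→J6→Out (+1); total 4.
No residual Res→Out path; max flow = 4.
Certifying cut of size 4: {Res→J6, Res→Out, Res→P1, Res→P2}.

4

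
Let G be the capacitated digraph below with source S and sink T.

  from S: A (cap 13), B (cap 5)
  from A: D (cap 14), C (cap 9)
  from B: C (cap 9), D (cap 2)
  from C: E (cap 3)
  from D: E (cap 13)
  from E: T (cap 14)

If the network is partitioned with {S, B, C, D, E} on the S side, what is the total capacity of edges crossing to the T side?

27

Edges leaving {S, B, C, D, E}: S→A (13), E→T (14).
Cut capacity = 13 + 14 = 27.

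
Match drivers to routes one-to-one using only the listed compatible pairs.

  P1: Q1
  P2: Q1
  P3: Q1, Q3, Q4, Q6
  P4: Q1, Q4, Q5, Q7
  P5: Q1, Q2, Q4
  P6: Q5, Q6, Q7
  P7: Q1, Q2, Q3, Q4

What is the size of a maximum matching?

Unit-capacity flow: source→left, listed edges, right→sink; max matching = max flow.
Augmenting path P1→Q1 (+1); matched 1.
Augmenting path P3→Q3 (+1); matched 2.
Augmenting path P4→Q4 (+1); matched 3.
Augmenting path P5→Q2 (+1); matched 4.
Augmenting path P6→Q5 (+1); matched 5.
Augmenting path P7→Q3→P3→Q6 (+1); matched 6.
No augmenting path remains; maximum matching = 6.
König certificate: {P3, P4, P5, P6, P7, Q1} is a vertex cover of size 6 (every listed pair touches it), so no matching can be larger.

6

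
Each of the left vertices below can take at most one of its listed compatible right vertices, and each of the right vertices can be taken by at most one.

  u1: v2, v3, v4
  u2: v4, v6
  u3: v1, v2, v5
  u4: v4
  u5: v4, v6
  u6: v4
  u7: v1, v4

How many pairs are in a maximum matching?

5

Unit-capacity flow: source→left, listed edges, right→sink; max matching = max flow.
Augmenting path u1→v2 (+1); matched 1.
Augmenting path u2→v4 (+1); matched 2.
Augmenting path u3→v1 (+1); matched 3.
Augmenting path u5→v6 (+1); matched 4.
Augmenting path u7→v1→u3→v5 (+1); matched 5.
No augmenting path remains; maximum matching = 5.
König certificate: {u1, u3, u7, v4, v6} is a vertex cover of size 5 (every listed pair touches it), so no matching can be larger.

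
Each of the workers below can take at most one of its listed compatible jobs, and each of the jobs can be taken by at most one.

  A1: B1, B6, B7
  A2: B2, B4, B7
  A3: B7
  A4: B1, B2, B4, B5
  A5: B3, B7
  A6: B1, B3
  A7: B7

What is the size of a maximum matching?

Unit-capacity flow: source→left, listed edges, right→sink; max matching = max flow.
Augmenting path A1→B1 (+1); matched 1.
Augmenting path A2→B2 (+1); matched 2.
Augmenting path A3→B7 (+1); matched 3.
Augmenting path A4→B4 (+1); matched 4.
Augmenting path A5→B3 (+1); matched 5.
Augmenting path A6→B1→A1→B6 (+1); matched 6.
No augmenting path remains; maximum matching = 6.
König certificate: {A1, A2, A4, A5, A6, B7} is a vertex cover of size 6 (every listed pair touches it), so no matching can be larger.

6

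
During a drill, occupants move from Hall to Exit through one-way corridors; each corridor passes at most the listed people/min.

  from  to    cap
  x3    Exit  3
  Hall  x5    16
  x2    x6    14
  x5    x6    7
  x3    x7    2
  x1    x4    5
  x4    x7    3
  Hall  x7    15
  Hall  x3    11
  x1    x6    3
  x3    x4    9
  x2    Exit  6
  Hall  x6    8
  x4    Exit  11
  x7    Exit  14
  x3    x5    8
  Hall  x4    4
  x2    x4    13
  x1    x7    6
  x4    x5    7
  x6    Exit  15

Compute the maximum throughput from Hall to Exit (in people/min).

Augment Hall→x3→Exit: bottleneck 3, flow now 3.
Augment Hall→x4→Exit: bottleneck 4, flow now 7.
Augment Hall→x6→Exit: bottleneck 8, flow now 15.
Augment Hall→x7→Exit: bottleneck 14, flow now 29.
Augment Hall→x3→x4→Exit: bottleneck 7, flow now 36.
Augment Hall→x5→x6→Exit: bottleneck 7, flow now 43.
No augmenting path remains; maximum flow = 43.
In the residual graph, reachable from Hall: {Hall, x3, x4, x5, x7}.
Min-cut edges: Hall→x6 (8), x3→Exit (3), x4→Exit (11), x5→x6 (7), x7→Exit (14); capacity 8 + 3 + 11 + 7 + 14 = 43.
This cut is saturated, so no flow can exceed 43.

43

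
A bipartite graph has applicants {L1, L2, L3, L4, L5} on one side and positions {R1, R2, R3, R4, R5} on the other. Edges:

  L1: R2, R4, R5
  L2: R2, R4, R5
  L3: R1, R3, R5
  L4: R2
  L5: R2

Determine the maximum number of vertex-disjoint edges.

Unit-capacity flow: source→left, listed edges, right→sink; max matching = max flow.
Augmenting path L1→R2 (+1); matched 1.
Augmenting path L2→R4 (+1); matched 2.
Augmenting path L3→R1 (+1); matched 3.
Augmenting path L4→R2→L1→R5 (+1); matched 4.
No augmenting path remains; maximum matching = 4.
König certificate: {L1, L2, L3, R2} is a vertex cover of size 4 (every listed pair touches it), so no matching can be larger.

4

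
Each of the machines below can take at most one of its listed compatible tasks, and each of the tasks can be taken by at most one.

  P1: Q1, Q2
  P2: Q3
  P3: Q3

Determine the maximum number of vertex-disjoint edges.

2

Unit-capacity flow: source→left, listed edges, right→sink; max matching = max flow.
Augmenting path P1→Q1 (+1); matched 1.
Augmenting path P2→Q3 (+1); matched 2.
No augmenting path remains; maximum matching = 2.
König certificate: {P1, Q3} is a vertex cover of size 2 (every listed pair touches it), so no matching can be larger.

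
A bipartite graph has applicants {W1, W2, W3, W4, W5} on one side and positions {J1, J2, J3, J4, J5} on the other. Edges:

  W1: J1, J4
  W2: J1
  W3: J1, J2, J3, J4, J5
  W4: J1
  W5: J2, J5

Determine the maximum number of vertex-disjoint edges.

Unit-capacity flow: source→left, listed edges, right→sink; max matching = max flow.
Augmenting path W1→J1 (+1); matched 1.
Augmenting path W3→J2 (+1); matched 2.
Augmenting path W5→J5 (+1); matched 3.
Augmenting path W2→J1→W1→J4 (+1); matched 4.
No augmenting path remains; maximum matching = 4.
König certificate: {W1, W3, W5, J1} is a vertex cover of size 4 (every listed pair touches it), so no matching can be larger.

4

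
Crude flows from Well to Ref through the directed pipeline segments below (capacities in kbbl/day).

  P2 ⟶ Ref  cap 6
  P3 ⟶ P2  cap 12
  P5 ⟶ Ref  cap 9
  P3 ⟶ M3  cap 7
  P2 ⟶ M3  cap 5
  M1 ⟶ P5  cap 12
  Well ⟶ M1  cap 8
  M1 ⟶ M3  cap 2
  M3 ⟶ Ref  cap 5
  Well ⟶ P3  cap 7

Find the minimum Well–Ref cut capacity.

15

Augment Well→P3→P2→Ref: bottleneck 6, flow now 6.
Augment Well→P3→M3→Ref: bottleneck 1, flow now 7.
Augment Well→M1→P5→Ref: bottleneck 8, flow now 15.
No augmenting path remains; maximum flow = 15.
By max-flow min-cut, the minimum cut capacity equals the max flow.
In the residual graph, reachable from Well: {Well}.
Min-cut edges: Well→P3 (7), Well→M1 (8); capacity 7 + 8 = 15.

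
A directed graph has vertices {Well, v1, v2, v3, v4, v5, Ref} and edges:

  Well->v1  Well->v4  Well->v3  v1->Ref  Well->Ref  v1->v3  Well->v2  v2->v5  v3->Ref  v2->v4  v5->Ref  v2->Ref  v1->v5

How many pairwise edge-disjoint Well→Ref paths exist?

Assign every edge capacity 1; by Menger, the answer equals the max flow.
Path Well→Ref (+1); total 1.
Path Well→v1→Ref (+1); total 2.
Path Well→v2→Ref (+1); total 3.
Path Well→v3→Ref (+1); total 4.
No residual Well→Ref path; max flow = 4.
Certifying cut of size 4: {Well→Ref, Well→v1, Well→v2, Well→v3}.

4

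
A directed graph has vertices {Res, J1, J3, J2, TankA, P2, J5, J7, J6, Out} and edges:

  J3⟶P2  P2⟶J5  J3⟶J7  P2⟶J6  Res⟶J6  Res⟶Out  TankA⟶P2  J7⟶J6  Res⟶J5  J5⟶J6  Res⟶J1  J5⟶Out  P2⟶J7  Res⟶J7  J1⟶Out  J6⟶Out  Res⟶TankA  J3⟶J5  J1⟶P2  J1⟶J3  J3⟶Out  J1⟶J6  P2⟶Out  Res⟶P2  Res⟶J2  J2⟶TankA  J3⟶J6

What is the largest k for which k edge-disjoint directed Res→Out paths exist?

Assign every edge capacity 1; by Menger, the answer equals the max flow.
Path Res→Out (+1); total 1.
Path Res→J1→Out (+1); total 2.
Path Res→P2→Out (+1); total 3.
Path Res→J5→Out (+1); total 4.
Path Res→J6→Out (+1); total 5.
No residual Res→Out path; max flow = 5.
Certifying cut of size 5: {J5→Out, J6→Out, P2→Out, Res→J1, Res→Out}.

5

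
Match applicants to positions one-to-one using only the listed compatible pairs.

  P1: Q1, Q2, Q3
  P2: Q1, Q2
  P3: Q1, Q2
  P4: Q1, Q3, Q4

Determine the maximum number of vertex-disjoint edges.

4

Unit-capacity flow: source→left, listed edges, right→sink; max matching = max flow.
Augmenting path P1→Q1 (+1); matched 1.
Augmenting path P2→Q2 (+1); matched 2.
Augmenting path P4→Q3 (+1); matched 3.
Augmenting path P3→Q1→P1→Q3→P4→Q4 (+1); matched 4.
No augmenting path remains; maximum matching = 4.
König certificate: {P1, P2, P3, P4} is a vertex cover of size 4 (every listed pair touches it), so no matching can be larger.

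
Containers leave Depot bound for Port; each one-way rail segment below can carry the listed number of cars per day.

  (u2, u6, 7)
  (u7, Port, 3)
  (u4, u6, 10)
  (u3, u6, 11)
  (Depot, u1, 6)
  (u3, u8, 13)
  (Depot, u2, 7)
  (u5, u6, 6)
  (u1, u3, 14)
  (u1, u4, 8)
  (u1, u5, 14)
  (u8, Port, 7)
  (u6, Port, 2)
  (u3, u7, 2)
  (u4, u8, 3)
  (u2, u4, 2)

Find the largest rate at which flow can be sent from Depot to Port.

Augment Depot→u2→u6→Port: bottleneck 2, flow now 2.
Augment Depot→u1→u3→u7→Port: bottleneck 2, flow now 4.
Augment Depot→u1→u3→u8→Port: bottleneck 4, flow now 8.
Augment Depot→u2→u4→u8→Port: bottleneck 2, flow now 10.
No augmenting path remains; maximum flow = 10.
In the residual graph, reachable from Depot: {Depot, u2, u6}.
Min-cut edges: Depot→u1 (6), u2→u4 (2), u6→Port (2); capacity 6 + 2 + 2 = 10.
This cut is saturated, so no flow can exceed 10.

10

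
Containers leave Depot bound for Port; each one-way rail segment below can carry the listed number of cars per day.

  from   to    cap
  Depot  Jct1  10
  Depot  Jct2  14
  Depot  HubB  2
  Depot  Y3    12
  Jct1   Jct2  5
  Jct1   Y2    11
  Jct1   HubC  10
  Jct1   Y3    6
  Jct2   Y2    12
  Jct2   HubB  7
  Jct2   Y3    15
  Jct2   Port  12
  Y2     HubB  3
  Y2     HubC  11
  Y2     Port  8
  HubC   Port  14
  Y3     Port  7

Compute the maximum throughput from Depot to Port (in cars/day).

31

Augment Depot→Jct2→Port: bottleneck 12, flow now 12.
Augment Depot→Y3→Port: bottleneck 7, flow now 19.
Augment Depot→Jct1→Y2→Port: bottleneck 8, flow now 27.
Augment Depot→Jct1→HubC→Port: bottleneck 2, flow now 29.
Augment Depot→Jct2→Y2→HubC→Port: bottleneck 2, flow now 31.
No augmenting path remains; maximum flow = 31.
In the residual graph, reachable from Depot: {Depot, HubB, Y3}.
Min-cut edges: Depot→Jct1 (10), Depot→Jct2 (14), Y3→Port (7); capacity 10 + 14 + 7 = 31.
This cut is saturated, so no flow can exceed 31.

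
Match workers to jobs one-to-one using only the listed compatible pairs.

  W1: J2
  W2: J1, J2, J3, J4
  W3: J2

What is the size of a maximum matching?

2

Unit-capacity flow: source→left, listed edges, right→sink; max matching = max flow.
Augmenting path W1→J2 (+1); matched 1.
Augmenting path W2→J1 (+1); matched 2.
No augmenting path remains; maximum matching = 2.
König certificate: {W2, J2} is a vertex cover of size 2 (every listed pair touches it), so no matching can be larger.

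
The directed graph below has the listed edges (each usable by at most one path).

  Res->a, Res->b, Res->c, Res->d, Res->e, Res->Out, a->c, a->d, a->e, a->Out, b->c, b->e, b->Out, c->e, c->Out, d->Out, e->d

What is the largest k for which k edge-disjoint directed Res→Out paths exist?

Assign every edge capacity 1; by Menger, the answer equals the max flow.
Path Res→Out (+1); total 1.
Path Res→a→Out (+1); total 2.
Path Res→b→Out (+1); total 3.
Path Res→c→Out (+1); total 4.
Path Res→d→Out (+1); total 5.
No residual Res→Out path; max flow = 5.
Certifying cut of size 5: {Res→Out, Res→a, Res→b, Res→c, d→Out}.

5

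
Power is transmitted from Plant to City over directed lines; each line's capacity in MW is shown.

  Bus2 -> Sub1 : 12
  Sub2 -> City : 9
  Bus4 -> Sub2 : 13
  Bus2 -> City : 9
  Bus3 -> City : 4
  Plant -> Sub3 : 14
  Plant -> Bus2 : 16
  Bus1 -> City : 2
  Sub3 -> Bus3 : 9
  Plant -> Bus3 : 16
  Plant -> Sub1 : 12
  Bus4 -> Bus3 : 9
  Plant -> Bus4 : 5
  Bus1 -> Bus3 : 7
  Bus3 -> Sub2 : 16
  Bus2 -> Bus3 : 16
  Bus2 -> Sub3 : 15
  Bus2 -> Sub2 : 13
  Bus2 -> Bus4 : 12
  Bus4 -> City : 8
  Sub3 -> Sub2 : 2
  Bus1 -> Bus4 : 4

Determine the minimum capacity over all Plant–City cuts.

30

Augment Plant→Bus2→City: bottleneck 9, flow now 9.
Augment Plant→Bus4→City: bottleneck 5, flow now 14.
Augment Plant→Bus3→City: bottleneck 4, flow now 18.
Augment Plant→Bus2→Bus4→City: bottleneck 3, flow now 21.
Augment Plant→Bus2→Sub2→City: bottleneck 4, flow now 25.
Augment Plant→Sub3→Sub2→City: bottleneck 2, flow now 27.
Augment Plant→Bus3→Sub2→City: bottleneck 3, flow now 30.
No augmenting path remains; maximum flow = 30.
By max-flow min-cut, the minimum cut capacity equals the max flow.
In the residual graph, reachable from Plant: {Plant, Bus2, Sub3, Bus4, Bus3, Sub1, Sub2}.
Min-cut edges: Bus2→City (9), Bus4→City (8), Bus3→City (4), Sub2→City (9); capacity 9 + 8 + 4 + 9 = 30.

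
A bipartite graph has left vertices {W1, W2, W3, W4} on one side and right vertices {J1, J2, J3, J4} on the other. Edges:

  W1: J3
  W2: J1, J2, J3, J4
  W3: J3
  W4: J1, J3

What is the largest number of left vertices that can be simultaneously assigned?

Unit-capacity flow: source→left, listed edges, right→sink; max matching = max flow.
Augmenting path W1→J3 (+1); matched 1.
Augmenting path W2→J1 (+1); matched 2.
Augmenting path W4→J1→W2→J2 (+1); matched 3.
No augmenting path remains; maximum matching = 3.
König certificate: {W2, W4, J3} is a vertex cover of size 3 (every listed pair touches it), so no matching can be larger.

3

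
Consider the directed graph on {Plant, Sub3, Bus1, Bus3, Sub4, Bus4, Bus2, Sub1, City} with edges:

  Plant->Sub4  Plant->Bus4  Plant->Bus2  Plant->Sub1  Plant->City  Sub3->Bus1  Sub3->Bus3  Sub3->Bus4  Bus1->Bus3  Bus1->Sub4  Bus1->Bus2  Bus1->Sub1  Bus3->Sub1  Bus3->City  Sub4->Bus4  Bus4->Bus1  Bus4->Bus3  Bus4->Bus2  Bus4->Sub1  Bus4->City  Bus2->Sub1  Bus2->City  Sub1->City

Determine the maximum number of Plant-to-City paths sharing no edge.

Assign every edge capacity 1; by Menger, the answer equals the max flow.
Path Plant→City (+1); total 1.
Path Plant→Bus4→City (+1); total 2.
Path Plant→Bus2→City (+1); total 3.
Path Plant→Sub1→City (+1); total 4.
Path Plant→Sub4→Bus4→Bus3→City (+1); total 5.
No residual Plant→City path; max flow = 5.
Certifying cut of size 5: {Plant→Bus2, Plant→Bus4, Plant→City, Plant→Sub1, Plant→Sub4}.

5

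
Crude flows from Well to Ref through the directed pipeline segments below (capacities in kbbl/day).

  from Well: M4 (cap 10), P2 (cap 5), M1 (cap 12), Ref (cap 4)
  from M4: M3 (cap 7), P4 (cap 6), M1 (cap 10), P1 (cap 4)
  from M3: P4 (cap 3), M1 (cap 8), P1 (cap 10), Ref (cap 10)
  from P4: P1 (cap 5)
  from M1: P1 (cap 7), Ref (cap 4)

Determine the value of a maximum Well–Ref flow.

15

Augment Well→Ref: bottleneck 4, flow now 4.
Augment Well→M1→Ref: bottleneck 4, flow now 8.
Augment Well→M4→M3→Ref: bottleneck 7, flow now 15.
No augmenting path remains; maximum flow = 15.
In the residual graph, reachable from Well: {Well, M4, P2, P4, M1, P1}.
Min-cut edges: Well→Ref (4), M4→M3 (7), M1→Ref (4); capacity 4 + 7 + 4 = 15.
This cut is saturated, so no flow can exceed 15.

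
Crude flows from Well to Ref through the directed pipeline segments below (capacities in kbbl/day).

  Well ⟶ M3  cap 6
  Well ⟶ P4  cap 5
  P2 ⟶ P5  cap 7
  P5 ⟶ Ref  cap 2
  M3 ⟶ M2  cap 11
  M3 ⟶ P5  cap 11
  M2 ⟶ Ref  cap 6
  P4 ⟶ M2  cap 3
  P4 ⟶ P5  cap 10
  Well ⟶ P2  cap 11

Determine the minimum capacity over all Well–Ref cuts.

Augment Well→P2→P5→Ref: bottleneck 2, flow now 2.
Augment Well→P4→M2→Ref: bottleneck 3, flow now 5.
Augment Well→M3→M2→Ref: bottleneck 3, flow now 8.
No augmenting path remains; maximum flow = 8.
By max-flow min-cut, the minimum cut capacity equals the max flow.
In the residual graph, reachable from Well: {Well, P2, P4, M3, M2, P5}.
Min-cut edges: M2→Ref (6), P5→Ref (2); capacity 6 + 2 = 8.

8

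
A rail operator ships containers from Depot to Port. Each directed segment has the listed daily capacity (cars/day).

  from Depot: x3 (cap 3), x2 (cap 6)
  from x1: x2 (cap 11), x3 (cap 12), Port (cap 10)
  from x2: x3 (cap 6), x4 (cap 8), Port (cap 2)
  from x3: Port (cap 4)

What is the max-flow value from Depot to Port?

6

Augment Depot→x2→Port: bottleneck 2, flow now 2.
Augment Depot→x3→Port: bottleneck 3, flow now 5.
Augment Depot→x2→x3→Port: bottleneck 1, flow now 6.
No augmenting path remains; maximum flow = 6.
In the residual graph, reachable from Depot: {Depot, x2, x3, x4}.
Min-cut edges: x2→Port (2), x3→Port (4); capacity 2 + 4 = 6.
This cut is saturated, so no flow can exceed 6.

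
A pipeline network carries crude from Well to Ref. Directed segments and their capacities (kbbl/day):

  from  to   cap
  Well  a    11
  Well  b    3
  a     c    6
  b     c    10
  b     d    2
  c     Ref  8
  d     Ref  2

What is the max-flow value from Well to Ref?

Augment Well→a→c→Ref: bottleneck 6, flow now 6.
Augment Well→b→c→Ref: bottleneck 2, flow now 8.
Augment Well→b→d→Ref: bottleneck 1, flow now 9.
No augmenting path remains; maximum flow = 9.
In the residual graph, reachable from Well: {Well, a}.
Min-cut edges: Well→b (3), a→c (6); capacity 3 + 6 = 9.
This cut is saturated, so no flow can exceed 9.

9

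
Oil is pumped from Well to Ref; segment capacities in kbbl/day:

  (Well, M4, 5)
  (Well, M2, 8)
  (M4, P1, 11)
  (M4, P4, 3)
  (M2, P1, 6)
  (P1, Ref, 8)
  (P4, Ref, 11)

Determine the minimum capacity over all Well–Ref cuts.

11

Augment Well→M4→P1→Ref: bottleneck 5, flow now 5.
Augment Well→M2→P1→Ref: bottleneck 3, flow now 8.
Augment Well→M2→P1→M4→P4→Ref: bottleneck 3, flow now 11. (uses reverse residual edge)
No augmenting path remains; maximum flow = 11.
By max-flow min-cut, the minimum cut capacity equals the max flow.
In the residual graph, reachable from Well: {Well, M2}.
Min-cut edges: Well→M4 (5), M2→P1 (6); capacity 5 + 6 = 11.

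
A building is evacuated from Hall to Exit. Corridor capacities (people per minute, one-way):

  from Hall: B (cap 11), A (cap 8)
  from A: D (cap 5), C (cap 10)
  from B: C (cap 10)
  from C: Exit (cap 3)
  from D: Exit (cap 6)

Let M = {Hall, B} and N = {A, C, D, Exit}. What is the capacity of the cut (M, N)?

18

Edges leaving {Hall, B}: Hall→A (8), B→C (10).
Cut capacity = 8 + 10 = 18.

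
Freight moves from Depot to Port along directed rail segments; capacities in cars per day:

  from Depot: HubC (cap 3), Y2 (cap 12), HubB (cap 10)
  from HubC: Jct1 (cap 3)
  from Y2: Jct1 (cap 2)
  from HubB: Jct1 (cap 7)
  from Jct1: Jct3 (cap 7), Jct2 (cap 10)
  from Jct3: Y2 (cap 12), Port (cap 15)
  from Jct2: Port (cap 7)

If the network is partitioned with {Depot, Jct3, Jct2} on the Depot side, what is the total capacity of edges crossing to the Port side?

Edges leaving {Depot, Jct3, Jct2}: Depot→HubC (3), Depot→Y2 (12), Depot→HubB (10), Jct3→Y2 (12), Jct3→Port (15), Jct2→Port (7).
Cut capacity = 3 + 12 + 10 + 12 + 15 + 7 = 59.

59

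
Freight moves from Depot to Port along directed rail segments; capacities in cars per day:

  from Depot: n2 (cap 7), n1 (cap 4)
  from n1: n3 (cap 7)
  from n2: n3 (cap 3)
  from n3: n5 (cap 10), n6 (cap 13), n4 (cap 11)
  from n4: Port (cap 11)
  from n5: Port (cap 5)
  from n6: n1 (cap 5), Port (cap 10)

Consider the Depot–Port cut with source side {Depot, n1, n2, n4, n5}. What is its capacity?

Edges leaving {Depot, n1, n2, n4, n5}: n1→n3 (7), n2→n3 (3), n4→Port (11), n5→Port (5).
Cut capacity = 7 + 3 + 11 + 5 = 26.

26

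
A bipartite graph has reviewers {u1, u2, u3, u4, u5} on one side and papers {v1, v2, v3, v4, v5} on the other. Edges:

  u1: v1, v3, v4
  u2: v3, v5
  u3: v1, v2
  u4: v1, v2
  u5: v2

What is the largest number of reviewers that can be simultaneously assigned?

Unit-capacity flow: source→left, listed edges, right→sink; max matching = max flow.
Augmenting path u1→v1 (+1); matched 1.
Augmenting path u2→v3 (+1); matched 2.
Augmenting path u3→v2 (+1); matched 3.
Augmenting path u4→v1→u1→v4 (+1); matched 4.
No augmenting path remains; maximum matching = 4.
König certificate: {u1, u2, v1, v2} is a vertex cover of size 4 (every listed pair touches it), so no matching can be larger.

4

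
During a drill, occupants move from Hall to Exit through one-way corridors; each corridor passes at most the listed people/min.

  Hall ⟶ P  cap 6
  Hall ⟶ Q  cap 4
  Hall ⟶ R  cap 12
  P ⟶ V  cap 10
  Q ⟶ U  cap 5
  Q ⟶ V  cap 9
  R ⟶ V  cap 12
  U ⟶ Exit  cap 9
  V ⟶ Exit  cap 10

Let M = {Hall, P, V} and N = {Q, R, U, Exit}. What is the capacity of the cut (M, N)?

26

Edges leaving {Hall, P, V}: Hall→Q (4), Hall→R (12), V→Exit (10).
Cut capacity = 4 + 12 + 10 = 26.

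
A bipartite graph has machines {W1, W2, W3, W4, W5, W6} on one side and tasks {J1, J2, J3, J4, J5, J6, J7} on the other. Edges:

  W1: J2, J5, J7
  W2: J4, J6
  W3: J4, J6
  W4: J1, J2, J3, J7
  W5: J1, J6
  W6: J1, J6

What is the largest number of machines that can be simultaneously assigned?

Unit-capacity flow: source→left, listed edges, right→sink; max matching = max flow.
Augmenting path W1→J2 (+1); matched 1.
Augmenting path W2→J4 (+1); matched 2.
Augmenting path W3→J6 (+1); matched 3.
Augmenting path W4→J1 (+1); matched 4.
Augmenting path W5→J1→W4→J3 (+1); matched 5.
No augmenting path remains; maximum matching = 5.
König certificate: {W1, W4, J1, J4, J6} is a vertex cover of size 5 (every listed pair touches it), so no matching can be larger.

5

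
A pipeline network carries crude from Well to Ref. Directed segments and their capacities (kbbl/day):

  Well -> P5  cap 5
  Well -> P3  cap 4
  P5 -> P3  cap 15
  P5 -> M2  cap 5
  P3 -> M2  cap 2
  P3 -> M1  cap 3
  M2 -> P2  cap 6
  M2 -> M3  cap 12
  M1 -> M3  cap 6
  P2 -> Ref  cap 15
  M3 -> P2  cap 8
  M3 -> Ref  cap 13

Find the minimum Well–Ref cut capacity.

9

Augment Well→P5→M2→P2→Ref: bottleneck 5, flow now 5.
Augment Well→P3→M2→P2→Ref: bottleneck 1, flow now 6.
Augment Well→P3→M2→M3→Ref: bottleneck 1, flow now 7.
Augment Well→P3→M1→M3→Ref: bottleneck 2, flow now 9.
No augmenting path remains; maximum flow = 9.
By max-flow min-cut, the minimum cut capacity equals the max flow.
In the residual graph, reachable from Well: {Well}.
Min-cut edges: Well→P5 (5), Well→P3 (4); capacity 5 + 4 = 9.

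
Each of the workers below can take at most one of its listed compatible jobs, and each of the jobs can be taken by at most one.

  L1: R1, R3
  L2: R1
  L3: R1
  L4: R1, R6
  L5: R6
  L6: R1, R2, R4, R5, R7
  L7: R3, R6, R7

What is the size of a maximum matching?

Unit-capacity flow: source→left, listed edges, right→sink; max matching = max flow.
Augmenting path L1→R1 (+1); matched 1.
Augmenting path L4→R6 (+1); matched 2.
Augmenting path L6→R2 (+1); matched 3.
Augmenting path L7→R3 (+1); matched 4.
Augmenting path L2→R1→L1→R3→L7→R7 (+1); matched 5.
No augmenting path remains; maximum matching = 5.
König certificate: {L1, L6, L7, R1, R6} is a vertex cover of size 5 (every listed pair touches it), so no matching can be larger.

5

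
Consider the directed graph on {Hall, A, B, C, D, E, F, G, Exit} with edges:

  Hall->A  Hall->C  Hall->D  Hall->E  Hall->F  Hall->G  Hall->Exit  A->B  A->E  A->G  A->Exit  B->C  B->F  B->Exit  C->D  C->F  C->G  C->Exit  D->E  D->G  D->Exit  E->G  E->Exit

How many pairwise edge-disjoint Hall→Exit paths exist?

5

Assign every edge capacity 1; by Menger, the answer equals the max flow.
Path Hall→Exit (+1); total 1.
Path Hall→A→Exit (+1); total 2.
Path Hall→C→Exit (+1); total 3.
Path Hall→D→Exit (+1); total 4.
Path Hall→E→Exit (+1); total 5.
No residual Hall→Exit path; max flow = 5.
Certifying cut of size 5: {Hall→A, Hall→C, Hall→D, Hall→E, Hall→Exit}.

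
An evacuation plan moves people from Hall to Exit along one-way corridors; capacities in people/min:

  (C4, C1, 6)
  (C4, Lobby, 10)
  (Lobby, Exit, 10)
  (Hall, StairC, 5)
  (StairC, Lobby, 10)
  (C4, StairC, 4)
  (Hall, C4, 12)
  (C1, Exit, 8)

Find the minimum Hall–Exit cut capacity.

16

Augment Hall→C4→C1→Exit: bottleneck 6, flow now 6.
Augment Hall→C4→Lobby→Exit: bottleneck 6, flow now 12.
Augment Hall→StairC→Lobby→Exit: bottleneck 4, flow now 16.
No augmenting path remains; maximum flow = 16.
By max-flow min-cut, the minimum cut capacity equals the max flow.
In the residual graph, reachable from Hall: {Hall, C4, StairC, Lobby}.
Min-cut edges: C4→C1 (6), Lobby→Exit (10); capacity 6 + 10 = 16.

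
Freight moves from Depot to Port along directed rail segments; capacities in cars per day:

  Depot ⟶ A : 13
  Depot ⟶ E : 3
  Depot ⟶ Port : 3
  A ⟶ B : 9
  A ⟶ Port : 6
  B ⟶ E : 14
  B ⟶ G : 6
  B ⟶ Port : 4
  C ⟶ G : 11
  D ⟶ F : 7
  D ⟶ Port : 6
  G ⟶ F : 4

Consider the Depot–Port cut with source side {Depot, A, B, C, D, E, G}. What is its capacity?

Edges leaving {Depot, A, B, C, D, E, G}: Depot→Port (3), A→Port (6), B→Port (4), D→F (7), D→Port (6), G→F (4).
Cut capacity = 3 + 6 + 4 + 7 + 6 + 4 = 30.

30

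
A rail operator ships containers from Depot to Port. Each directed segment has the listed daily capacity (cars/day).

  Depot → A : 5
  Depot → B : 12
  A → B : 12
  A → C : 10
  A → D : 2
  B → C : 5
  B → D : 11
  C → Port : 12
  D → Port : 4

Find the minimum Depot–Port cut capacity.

14

Augment Depot→A→C→Port: bottleneck 5, flow now 5.
Augment Depot→B→C→Port: bottleneck 5, flow now 10.
Augment Depot→B→D→Port: bottleneck 4, flow now 14.
No augmenting path remains; maximum flow = 14.
By max-flow min-cut, the minimum cut capacity equals the max flow.
In the residual graph, reachable from Depot: {Depot, B, D}.
Min-cut edges: Depot→A (5), B→C (5), D→Port (4); capacity 5 + 5 + 4 = 14.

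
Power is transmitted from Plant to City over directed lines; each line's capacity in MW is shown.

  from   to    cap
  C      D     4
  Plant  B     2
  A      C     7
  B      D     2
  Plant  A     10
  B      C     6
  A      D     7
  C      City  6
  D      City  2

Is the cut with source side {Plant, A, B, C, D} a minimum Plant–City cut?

Yes — it is a minimum cut (capacity 8).

Given cut capacity: 6 + 2 = 8.
Augment Plant→A→C→City: bottleneck 6, flow now 6.
Augment Plant→A→D→City: bottleneck 2, flow now 8.
No augmenting path remains; maximum flow = 8.
Cut capacity 8 equals the max flow, so it is a minimum cut.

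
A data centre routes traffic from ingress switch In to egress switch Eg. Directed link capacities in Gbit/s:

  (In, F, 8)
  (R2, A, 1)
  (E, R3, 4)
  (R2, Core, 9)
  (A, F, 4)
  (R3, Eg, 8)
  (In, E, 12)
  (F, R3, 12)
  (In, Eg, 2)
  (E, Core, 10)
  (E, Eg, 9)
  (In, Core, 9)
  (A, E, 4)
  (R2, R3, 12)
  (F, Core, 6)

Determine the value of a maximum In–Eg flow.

Augment In→Eg: bottleneck 2, flow now 2.
Augment In→E→Eg: bottleneck 9, flow now 11.
Augment In→E→R3→Eg: bottleneck 3, flow now 14.
Augment In→F→R3→Eg: bottleneck 5, flow now 19.
No augmenting path remains; maximum flow = 19.
In the residual graph, reachable from In: {In, E, F, R3, Core}.
Min-cut edges: In→Eg (2), E→Eg (9), R3→Eg (8); capacity 2 + 9 + 8 = 19.
This cut is saturated, so no flow can exceed 19.

19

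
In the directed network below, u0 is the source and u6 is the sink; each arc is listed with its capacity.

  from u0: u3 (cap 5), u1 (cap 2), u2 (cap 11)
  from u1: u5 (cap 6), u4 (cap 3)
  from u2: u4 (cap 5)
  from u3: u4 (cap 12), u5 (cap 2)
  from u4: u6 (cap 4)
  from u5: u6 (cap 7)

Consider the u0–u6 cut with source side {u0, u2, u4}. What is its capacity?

11

Edges leaving {u0, u2, u4}: u0→u1 (2), u0→u3 (5), u4→u6 (4).
Cut capacity = 2 + 5 + 4 = 11.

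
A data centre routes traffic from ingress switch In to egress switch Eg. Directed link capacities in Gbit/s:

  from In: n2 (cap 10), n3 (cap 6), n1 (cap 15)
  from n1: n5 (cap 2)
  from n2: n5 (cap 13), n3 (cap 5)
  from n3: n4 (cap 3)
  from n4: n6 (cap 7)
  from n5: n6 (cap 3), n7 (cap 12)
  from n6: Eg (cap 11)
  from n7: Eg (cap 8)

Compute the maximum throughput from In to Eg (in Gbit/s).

Augment In→n1→n5→n6→Eg: bottleneck 2, flow now 2.
Augment In→n2→n5→n6→Eg: bottleneck 1, flow now 3.
Augment In→n2→n5→n7→Eg: bottleneck 8, flow now 11.
Augment In→n3→n4→n6→Eg: bottleneck 3, flow now 14.
No augmenting path remains; maximum flow = 14.
In the residual graph, reachable from In: {In, n1, n2, n3, n5, n7}.
Min-cut edges: n3→n4 (3), n5→n6 (3), n7→Eg (8); capacity 3 + 3 + 8 = 14.
This cut is saturated, so no flow can exceed 14.

14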